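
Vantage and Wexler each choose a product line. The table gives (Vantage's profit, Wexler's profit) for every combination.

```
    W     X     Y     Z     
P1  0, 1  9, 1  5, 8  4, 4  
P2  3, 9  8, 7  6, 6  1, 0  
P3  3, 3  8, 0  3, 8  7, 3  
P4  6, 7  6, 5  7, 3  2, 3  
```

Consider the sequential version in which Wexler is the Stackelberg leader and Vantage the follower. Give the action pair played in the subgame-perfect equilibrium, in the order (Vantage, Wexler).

Vantage best-responds to each possible Wexler move:
- W → Vantage plays P4 (best of 0, 3, 3, 6); Wexler gets 7.
- X → Vantage plays P1 (best of 9, 8, 8, 6); Wexler gets 1.
- Y → Vantage plays P4 (best of 5, 6, 3, 7); Wexler gets 3.
- Z → Vantage plays P3 (best of 4, 1, 7, 2); Wexler gets 3.
Maximizing over 7, 1, 3, 3, Wexler chooses W. Subgame-perfect outcome: (P4, W) with payoffs (6, 7).

(P4, W)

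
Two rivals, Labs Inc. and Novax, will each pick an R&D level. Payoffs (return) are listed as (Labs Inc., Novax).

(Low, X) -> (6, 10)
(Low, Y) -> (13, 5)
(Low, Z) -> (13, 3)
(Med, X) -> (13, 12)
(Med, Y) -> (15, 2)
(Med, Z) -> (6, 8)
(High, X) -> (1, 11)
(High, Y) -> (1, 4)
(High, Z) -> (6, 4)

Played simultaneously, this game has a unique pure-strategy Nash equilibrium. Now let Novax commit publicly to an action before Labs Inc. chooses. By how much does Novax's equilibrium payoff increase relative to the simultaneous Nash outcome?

Solve by backward induction (Novax leads).
- X: BR = Med, leader payoff 12.
- Y: BR = Med, leader payoff 2.
- Z: BR = Low, leader payoff 3.
Novax's induced payoffs are 12, 2, 3, so Novax commits to X. Subgame-perfect outcome: (Med, X) with payoffs (13, 12).
Under simultaneous play:
Labs Inc.'s best replies: X→Med; Y→Med; Z→Low.
Novax's best replies: Low→X; Med→X; High→X.
Only (Med, X) has each player best-responding; Nash payoffs (13, 12).
Novax's commitment gain: 12 − 12 = 0.

0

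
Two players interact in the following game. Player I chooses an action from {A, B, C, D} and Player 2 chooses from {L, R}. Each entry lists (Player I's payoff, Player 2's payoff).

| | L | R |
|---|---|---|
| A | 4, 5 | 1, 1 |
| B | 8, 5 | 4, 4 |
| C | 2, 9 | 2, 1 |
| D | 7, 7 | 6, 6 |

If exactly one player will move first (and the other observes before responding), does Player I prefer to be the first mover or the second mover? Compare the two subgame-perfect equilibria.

first

If Player I leads: Player 2's best replies are A→L, B→L, C→L, D→L; Player I's induced payoffs 4, 8, 2, 7; outcome (B, L), payoffs (8, 5).
If Player 2 leads: Player I's best replies are L→B, R→D; Player 2's induced payoffs 5, 6; outcome (D, R), payoffs (6, 6).
Player I gets 8 moving first and 6 moving second, so Player I prefers to move first.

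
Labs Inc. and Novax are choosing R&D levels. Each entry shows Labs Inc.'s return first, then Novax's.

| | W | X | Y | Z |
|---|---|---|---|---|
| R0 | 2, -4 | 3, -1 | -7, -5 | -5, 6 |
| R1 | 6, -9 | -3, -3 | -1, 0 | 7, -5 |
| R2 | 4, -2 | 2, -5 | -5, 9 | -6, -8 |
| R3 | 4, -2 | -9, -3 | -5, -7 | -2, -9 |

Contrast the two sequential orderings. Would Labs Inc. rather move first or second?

first

If Labs Inc. leads: Novax's best replies are R0→Z, R1→Y, R2→Y, R3→W; Labs Inc.'s induced payoffs -5, -1, -5, 4; outcome (R3, W), payoffs (4, -2).
If Novax leads: Labs Inc.'s best replies are W→R1, X→R0, Y→R1, Z→R1; Novax's induced payoffs -9, -1, 0, -5; outcome (R1, Y), payoffs (-1, 0).
Labs Inc. gets 4 moving first and -1 moving second, so Labs Inc. prefers to move first.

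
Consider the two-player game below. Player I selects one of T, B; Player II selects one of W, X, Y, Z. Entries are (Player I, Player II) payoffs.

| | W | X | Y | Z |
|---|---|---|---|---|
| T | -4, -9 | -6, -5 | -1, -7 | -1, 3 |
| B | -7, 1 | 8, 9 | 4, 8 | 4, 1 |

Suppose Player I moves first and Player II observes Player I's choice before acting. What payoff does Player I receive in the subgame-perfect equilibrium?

Work backward from Player II's decision.
- T → Player II plays Z (best of -9, -5, -7, 3); Player I gets -1.
- B → Player II plays X (best of 1, 9, 8, 1); Player I gets 8.
Player I's induced payoffs are -1, 8, so Player I commits to B. Subgame-perfect outcome: (B, X) with payoffs (8, 9).

8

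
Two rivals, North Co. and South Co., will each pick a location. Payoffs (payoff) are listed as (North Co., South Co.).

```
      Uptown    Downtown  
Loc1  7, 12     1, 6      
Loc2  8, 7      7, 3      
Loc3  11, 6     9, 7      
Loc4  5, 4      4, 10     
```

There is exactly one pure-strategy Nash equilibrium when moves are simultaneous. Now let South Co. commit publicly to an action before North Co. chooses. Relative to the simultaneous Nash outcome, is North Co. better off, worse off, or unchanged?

unchanged

Backward induction with South Co. moving first.
- Uptown: BR = Loc3, leader payoff 6.
- Downtown: BR = Loc3, leader payoff 7.
Among 6, 7, the best is 7 at Downtown. Subgame-perfect outcome: (Loc3, Downtown) with payoffs (9, 7).
For the simultaneous game, intersect best replies.
North Co.'s best replies: Uptown→Loc3; Downtown→Loc3.
South Co.'s best replies: Loc1→Uptown; Loc2→Uptown; Loc3→Downtown; Loc4→Downtown.
Only (Loc3, Downtown) has each player best-responding; Nash payoffs (9, 7).
North Co. earns 9 sequentially versus 9 at the Nash outcome: unchanged.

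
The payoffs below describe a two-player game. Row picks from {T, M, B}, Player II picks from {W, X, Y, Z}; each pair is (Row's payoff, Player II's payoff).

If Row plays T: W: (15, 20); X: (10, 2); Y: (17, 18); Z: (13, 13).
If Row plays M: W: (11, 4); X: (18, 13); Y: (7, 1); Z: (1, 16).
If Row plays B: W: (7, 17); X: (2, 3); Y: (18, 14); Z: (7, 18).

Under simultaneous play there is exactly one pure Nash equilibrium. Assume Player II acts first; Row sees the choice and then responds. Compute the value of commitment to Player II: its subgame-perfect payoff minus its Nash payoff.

0

Solve by backward induction (Player II leads).
- W → Row plays T (best of 15, 11, 7); Player II gets 20.
- X → Row plays M (best of 10, 18, 2); Player II gets 13.
- Y → Row plays B (best of 17, 7, 18); Player II gets 14.
- Z → Row plays T (best of 13, 1, 7); Player II gets 13.
Among 20, 13, 14, 13, the best is 20 at W. Subgame-perfect outcome: (T, W) with payoffs (15, 20).
Under simultaneous play:
Row's best replies: W→T; X→M; Y→B; Z→T.
Player II's best replies: T→W; M→Z; B→Z.
Only (T, W) has each player best-responding; Nash payoffs (15, 20).
Player II's commitment gain: 20 − 20 = 0.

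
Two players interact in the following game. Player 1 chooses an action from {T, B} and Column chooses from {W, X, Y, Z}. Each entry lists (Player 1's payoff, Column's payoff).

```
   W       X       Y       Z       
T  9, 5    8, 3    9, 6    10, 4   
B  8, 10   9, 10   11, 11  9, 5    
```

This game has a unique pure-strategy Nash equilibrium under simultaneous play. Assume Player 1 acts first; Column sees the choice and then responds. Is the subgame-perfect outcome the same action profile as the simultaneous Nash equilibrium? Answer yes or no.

Backward induction with Player 1 moving first.
- T: BR = Y, leader payoff 9.
- B: BR = Y, leader payoff 11.
Among 9, 11, the best is 11 at B. Subgame-perfect outcome: (B, Y) with payoffs (11, 11).
Now find the simultaneous Nash equilibrium.
Player 1's best replies: W→T; X→B; Y→B; Z→T.
Column's best replies: T→Y; B→Y.
Only (B, Y) has each player best-responding; Nash payoffs (11, 11).
Sequential outcome (B, Y) coincides with the Nash profile (B, Y).

yes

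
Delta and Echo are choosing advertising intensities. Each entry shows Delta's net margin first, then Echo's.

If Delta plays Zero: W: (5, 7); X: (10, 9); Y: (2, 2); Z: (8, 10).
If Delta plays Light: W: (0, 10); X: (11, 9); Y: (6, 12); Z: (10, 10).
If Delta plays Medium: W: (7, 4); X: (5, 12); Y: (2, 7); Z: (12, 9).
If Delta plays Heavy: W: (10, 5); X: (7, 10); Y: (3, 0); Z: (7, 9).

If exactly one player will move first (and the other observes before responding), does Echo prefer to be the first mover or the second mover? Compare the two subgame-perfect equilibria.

first

If Delta leads: Echo's best replies are Zero→Z, Light→Y, Medium→X, Heavy→X; Delta's induced payoffs 8, 6, 5, 7; outcome (Zero, Z), payoffs (8, 10).
If Echo leads: Delta's best replies are W→Heavy, X→Light, Y→Light, Z→Medium; Echo's induced payoffs 5, 9, 12, 9; outcome (Light, Y), payoffs (6, 12).
Echo gets 12 moving first and 10 moving second, so Echo prefers to move first.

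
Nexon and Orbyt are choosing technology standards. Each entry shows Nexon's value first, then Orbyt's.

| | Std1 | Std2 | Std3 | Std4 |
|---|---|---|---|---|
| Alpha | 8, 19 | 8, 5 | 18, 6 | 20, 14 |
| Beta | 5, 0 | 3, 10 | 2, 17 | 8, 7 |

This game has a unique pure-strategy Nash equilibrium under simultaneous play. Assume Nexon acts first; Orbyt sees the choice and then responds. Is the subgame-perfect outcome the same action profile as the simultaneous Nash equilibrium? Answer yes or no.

Orbyt best-responds to each possible Nexon move:
- Alpha → Orbyt plays Std1 (best of 19, 5, 6, 14); Nexon gets 8.
- Beta → Orbyt plays Std3 (best of 0, 10, 17, 7); Nexon gets 2.
Nexon's induced payoffs are 8, 2, so Nexon commits to Alpha. Subgame-perfect outcome: (Alpha, Std1) with payoffs (8, 19).
Now find the simultaneous Nash equilibrium.
Nexon's best replies: Std1→Alpha; Std2→Alpha; Std3→Alpha; Std4→Alpha.
Orbyt's best replies: Alpha→Std1; Beta→Std3.
The unique mutual best reply is (Alpha, Std1), giving (8, 19).
Sequential outcome (Alpha, Std1) coincides with the Nash profile (Alpha, Std1).

yes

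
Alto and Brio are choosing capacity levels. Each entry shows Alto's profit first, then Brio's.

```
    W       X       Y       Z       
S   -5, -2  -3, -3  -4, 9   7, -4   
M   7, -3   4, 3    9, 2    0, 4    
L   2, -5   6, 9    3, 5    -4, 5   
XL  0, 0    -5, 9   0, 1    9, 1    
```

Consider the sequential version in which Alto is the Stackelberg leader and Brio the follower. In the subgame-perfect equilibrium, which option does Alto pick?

Solve by backward induction (Alto leads).
- S: Brio compares -2, -3, 9, -4 and picks Y; Alto would get -4.
- M: Brio compares -3, 3, 2, 4 and picks Z; Alto would get 0.
- L: Brio compares -5, 9, 5, 5 and picks X; Alto would get 6.
- XL: Brio compares 0, 9, 1, 1 and picks X; Alto would get -5.
Alto's induced payoffs are -4, 0, 6, -5, so Alto commits to L. Subgame-perfect outcome: (L, X) with payoffs (6, 9).

L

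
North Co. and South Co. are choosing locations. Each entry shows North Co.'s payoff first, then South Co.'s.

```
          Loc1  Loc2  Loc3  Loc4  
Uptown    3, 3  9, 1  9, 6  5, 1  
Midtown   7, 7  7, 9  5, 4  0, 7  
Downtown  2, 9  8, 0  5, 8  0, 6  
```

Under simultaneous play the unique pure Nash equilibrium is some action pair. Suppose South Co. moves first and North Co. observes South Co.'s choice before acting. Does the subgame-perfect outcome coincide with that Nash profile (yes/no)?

Solve by backward induction (South Co. leads).
- Loc1: North Co. compares 3, 7, 2 and picks Midtown; South Co. would get 7.
- Loc2: North Co. compares 9, 7, 8 and picks Uptown; South Co. would get 1.
- Loc3: North Co. compares 9, 5, 5 and picks Uptown; South Co. would get 6.
- Loc4: North Co. compares 5, 0, 0 and picks Uptown; South Co. would get 1.
South Co.'s induced payoffs are 7, 1, 6, 1, so South Co. commits to Loc1. Subgame-perfect outcome: (Midtown, Loc1) with payoffs (7, 7).
Now find the simultaneous Nash equilibrium.
North Co.'s best replies: Loc1→Midtown; Loc2→Uptown; Loc3→Uptown; Loc4→Uptown.
South Co.'s best replies: Uptown→Loc3; Midtown→Loc2; Downtown→Loc1.
The unique mutual best reply is (Uptown, Loc3), giving (9, 6).
Sequential outcome (Midtown, Loc1) differs from the Nash profile (Uptown, Loc3).

no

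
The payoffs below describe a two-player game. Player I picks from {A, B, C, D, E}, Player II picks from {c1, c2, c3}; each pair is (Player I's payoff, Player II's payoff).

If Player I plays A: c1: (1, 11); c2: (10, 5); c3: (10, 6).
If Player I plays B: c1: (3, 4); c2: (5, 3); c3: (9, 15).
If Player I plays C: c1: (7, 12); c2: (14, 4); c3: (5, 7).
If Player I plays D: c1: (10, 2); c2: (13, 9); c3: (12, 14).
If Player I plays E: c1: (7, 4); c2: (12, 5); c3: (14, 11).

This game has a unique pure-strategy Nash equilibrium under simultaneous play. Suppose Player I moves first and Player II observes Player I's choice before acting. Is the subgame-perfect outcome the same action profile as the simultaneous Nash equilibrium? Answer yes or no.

Solve by backward induction (Player I leads).
- A: BR = c1, leader payoff 1.
- B: BR = c3, leader payoff 9.
- C: BR = c1, leader payoff 7.
- D: BR = c3, leader payoff 12.
- E: BR = c3, leader payoff 14.
Player I's induced payoffs are 1, 9, 7, 12, 14, so Player I commits to E. Subgame-perfect outcome: (E, c3) with payoffs (14, 11).
For the simultaneous game, intersect best replies.
Player I's best replies: c1→D; c2→C; c3→E.
Player II's best replies: A→c1; B→c3; C→c1; D→c3; E→c3.
The unique mutual best reply is (E, c3), giving (14, 11).
Sequential outcome (E, c3) coincides with the Nash profile (E, c3).

yes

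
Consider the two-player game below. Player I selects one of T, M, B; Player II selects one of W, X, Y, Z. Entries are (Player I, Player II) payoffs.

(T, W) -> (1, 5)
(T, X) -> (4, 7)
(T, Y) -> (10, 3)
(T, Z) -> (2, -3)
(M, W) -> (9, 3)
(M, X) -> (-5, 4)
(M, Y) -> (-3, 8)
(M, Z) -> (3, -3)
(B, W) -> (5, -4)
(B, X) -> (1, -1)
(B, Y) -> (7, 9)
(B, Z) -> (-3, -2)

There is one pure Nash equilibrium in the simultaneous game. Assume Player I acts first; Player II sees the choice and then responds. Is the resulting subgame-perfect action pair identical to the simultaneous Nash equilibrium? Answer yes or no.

Solve by backward induction (Player I leads).
- T: Player II compares 5, 7, 3, -3 and picks X; Player I would get 4.
- M: Player II compares 3, 4, 8, -3 and picks Y; Player I would get -3.
- B: Player II compares -4, -1, 9, -2 and picks Y; Player I would get 7.
Among 4, -3, 7, the best is 7 at B. Subgame-perfect outcome: (B, Y) with payoffs (7, 9).
Under simultaneous play:
Player I's best replies: W→M; X→T; Y→T; Z→M.
Player II's best replies: T→X; M→Y; B→Y.
Only (T, X) has each player best-responding; Nash payoffs (4, 7).
Sequential outcome (B, Y) differs from the Nash profile (T, X).

no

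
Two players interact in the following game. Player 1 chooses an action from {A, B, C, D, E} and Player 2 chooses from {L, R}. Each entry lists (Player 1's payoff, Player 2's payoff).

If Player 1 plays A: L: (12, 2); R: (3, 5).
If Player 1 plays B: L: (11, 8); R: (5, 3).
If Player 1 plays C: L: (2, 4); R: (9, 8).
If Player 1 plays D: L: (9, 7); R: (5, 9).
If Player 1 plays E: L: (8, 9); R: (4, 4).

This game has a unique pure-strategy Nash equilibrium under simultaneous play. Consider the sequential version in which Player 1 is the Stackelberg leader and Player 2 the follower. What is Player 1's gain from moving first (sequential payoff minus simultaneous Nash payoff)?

2

Solve by backward induction (Player 1 leads).
- A: Player 2 compares 2, 5 and picks R; Player 1 would get 3.
- B: Player 2 compares 8, 3 and picks L; Player 1 would get 11.
- C: Player 2 compares 4, 8 and picks R; Player 1 would get 9.
- D: Player 2 compares 7, 9 and picks R; Player 1 would get 5.
- E: Player 2 compares 9, 4 and picks L; Player 1 would get 8.
Player 1's induced payoffs are 3, 11, 9, 5, 8, so Player 1 commits to B. Subgame-perfect outcome: (B, L) with payoffs (11, 8).
Under simultaneous play:
Player 1's best replies: L→A; R→C.
Player 2's best replies: A→R; B→L; C→R; D→R; E→L.
The unique mutual best reply is (C, R), giving (9, 8).
Player 1's commitment gain: 11 − 9 = 2.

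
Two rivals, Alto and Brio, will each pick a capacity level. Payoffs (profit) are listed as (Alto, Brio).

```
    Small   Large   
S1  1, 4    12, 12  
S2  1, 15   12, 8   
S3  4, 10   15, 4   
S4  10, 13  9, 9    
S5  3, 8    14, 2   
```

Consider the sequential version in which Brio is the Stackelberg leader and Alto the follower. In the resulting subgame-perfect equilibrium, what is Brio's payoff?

13

Work backward from Alto's decision.
- Small: BR = S4, leader payoff 13.
- Large: BR = S3, leader payoff 4.
Among 13, 4, the best is 13 at Small. Subgame-perfect outcome: (S4, Small) with payoffs (10, 13).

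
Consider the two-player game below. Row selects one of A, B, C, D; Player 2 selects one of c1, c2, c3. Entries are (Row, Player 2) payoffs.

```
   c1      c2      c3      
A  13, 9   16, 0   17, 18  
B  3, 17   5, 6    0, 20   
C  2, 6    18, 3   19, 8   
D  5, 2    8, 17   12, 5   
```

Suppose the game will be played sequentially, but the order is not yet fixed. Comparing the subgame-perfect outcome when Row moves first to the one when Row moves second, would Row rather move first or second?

If Row leads: Player 2's best replies are A→c3, B→c3, C→c3, D→c2; Row's induced payoffs 17, 0, 19, 8; outcome (C, c3), payoffs (19, 8).
If Player 2 leads: Row's best replies are c1→A, c2→C, c3→C; Player 2's induced payoffs 9, 3, 8; outcome (A, c1), payoffs (13, 9).
Row gets 19 moving first and 13 moving second, so Row prefers to move first.

first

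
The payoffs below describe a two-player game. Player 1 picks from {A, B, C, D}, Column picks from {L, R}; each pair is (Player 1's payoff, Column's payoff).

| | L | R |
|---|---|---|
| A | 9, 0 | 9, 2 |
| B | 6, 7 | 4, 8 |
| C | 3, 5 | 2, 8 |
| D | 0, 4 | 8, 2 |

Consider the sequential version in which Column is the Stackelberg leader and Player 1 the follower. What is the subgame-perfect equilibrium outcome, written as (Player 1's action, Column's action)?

(A, R)

Solve by backward induction (Column leads).
- L: BR = A, leader payoff 0.
- R: BR = A, leader payoff 2.
Among 0, 2, the best is 2 at R. Subgame-perfect outcome: (A, R) with payoffs (9, 2).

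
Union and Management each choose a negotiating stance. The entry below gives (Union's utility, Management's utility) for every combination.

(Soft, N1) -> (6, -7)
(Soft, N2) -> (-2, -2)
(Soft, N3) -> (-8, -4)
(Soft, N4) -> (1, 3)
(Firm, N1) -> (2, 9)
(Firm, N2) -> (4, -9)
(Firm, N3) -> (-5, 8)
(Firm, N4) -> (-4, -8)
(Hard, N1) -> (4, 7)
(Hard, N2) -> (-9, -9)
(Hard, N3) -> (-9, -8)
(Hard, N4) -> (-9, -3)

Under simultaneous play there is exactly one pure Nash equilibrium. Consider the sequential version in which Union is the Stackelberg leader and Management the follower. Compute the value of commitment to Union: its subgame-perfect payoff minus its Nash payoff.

Work backward from Management's decision.
- Soft: Management compares -7, -2, -4, 3 and picks N4; Union would get 1.
- Firm: Management compares 9, -9, 8, -8 and picks N1; Union would get 2.
- Hard: Management compares 7, -9, -8, -3 and picks N1; Union would get 4.
Union's induced payoffs are 1, 2, 4, so Union commits to Hard. Subgame-perfect outcome: (Hard, N1) with payoffs (4, 7).
Now find the simultaneous Nash equilibrium.
Union's best replies: N1→Soft; N2→Firm; N3→Firm; N4→Soft.
Management's best replies: Soft→N4; Firm→N1; Hard→N1.
The unique mutual best reply is (Soft, N4), giving (1, 3).
Union's commitment gain: 4 − 1 = 3.

3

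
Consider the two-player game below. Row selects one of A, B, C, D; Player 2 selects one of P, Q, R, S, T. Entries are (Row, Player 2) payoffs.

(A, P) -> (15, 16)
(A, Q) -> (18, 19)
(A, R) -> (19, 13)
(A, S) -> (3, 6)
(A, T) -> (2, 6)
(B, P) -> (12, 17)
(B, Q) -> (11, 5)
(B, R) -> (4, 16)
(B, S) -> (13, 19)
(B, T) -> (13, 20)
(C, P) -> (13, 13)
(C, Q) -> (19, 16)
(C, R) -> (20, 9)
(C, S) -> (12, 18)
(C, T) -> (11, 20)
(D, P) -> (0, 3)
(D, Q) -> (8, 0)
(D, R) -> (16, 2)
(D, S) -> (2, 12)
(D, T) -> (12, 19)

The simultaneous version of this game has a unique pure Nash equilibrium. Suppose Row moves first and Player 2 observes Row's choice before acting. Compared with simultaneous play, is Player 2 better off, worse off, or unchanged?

Backward induction with Row moving first.
- A: Player 2 compares 16, 19, 13, 6, 6 and picks Q; Row would get 18.
- B: Player 2 compares 17, 5, 16, 19, 20 and picks T; Row would get 13.
- C: Player 2 compares 13, 16, 9, 18, 20 and picks T; Row would get 11.
- D: Player 2 compares 3, 0, 2, 12, 19 and picks T; Row would get 12.
Maximizing over 18, 13, 11, 12, Row chooses A. Subgame-perfect outcome: (A, Q) with payoffs (18, 19).
Now find the simultaneous Nash equilibrium.
Row's best replies: P→A; Q→C; R→C; S→B; T→B.
Player 2's best replies: A→Q; B→T; C→T; D→T.
The unique mutual best reply is (B, T), giving (13, 20).
Player 2 earns 19 sequentially versus 20 at the Nash outcome: worse off.

worse off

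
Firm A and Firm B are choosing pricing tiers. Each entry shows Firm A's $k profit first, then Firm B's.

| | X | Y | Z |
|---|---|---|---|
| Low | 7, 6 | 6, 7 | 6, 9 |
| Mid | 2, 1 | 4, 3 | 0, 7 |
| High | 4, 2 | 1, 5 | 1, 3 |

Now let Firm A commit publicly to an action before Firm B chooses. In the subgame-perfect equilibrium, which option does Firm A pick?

Low

Work backward from Firm B's decision.
- Low → Firm B plays Z (best of 6, 7, 9); Firm A gets 6.
- Mid → Firm B plays Z (best of 1, 3, 7); Firm A gets 0.
- High → Firm B plays Y (best of 2, 5, 3); Firm A gets 1.
Among 6, 0, 1, the best is 6 at Low. Subgame-perfect outcome: (Low, Z) with payoffs (6, 9).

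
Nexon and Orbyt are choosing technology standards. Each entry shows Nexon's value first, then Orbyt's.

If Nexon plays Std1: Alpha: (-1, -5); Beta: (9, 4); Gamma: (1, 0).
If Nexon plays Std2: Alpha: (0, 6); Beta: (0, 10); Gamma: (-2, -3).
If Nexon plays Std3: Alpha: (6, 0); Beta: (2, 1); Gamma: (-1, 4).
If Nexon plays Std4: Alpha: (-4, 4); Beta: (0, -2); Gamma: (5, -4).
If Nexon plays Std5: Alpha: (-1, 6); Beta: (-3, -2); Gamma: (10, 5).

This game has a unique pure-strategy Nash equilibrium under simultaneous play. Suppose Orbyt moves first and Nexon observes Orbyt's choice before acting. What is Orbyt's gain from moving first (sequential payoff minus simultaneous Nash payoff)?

Nexon best-responds to each possible Orbyt move:
- Alpha → Nexon plays Std3 (best of -1, 0, 6, -4, -1); Orbyt gets 0.
- Beta → Nexon plays Std1 (best of 9, 0, 2, 0, -3); Orbyt gets 4.
- Gamma → Nexon plays Std5 (best of 1, -2, -1, 5, 10); Orbyt gets 5.
Maximizing over 0, 4, 5, Orbyt chooses Gamma. Subgame-perfect outcome: (Std5, Gamma) with payoffs (10, 5).
Now find the simultaneous Nash equilibrium.
Nexon's best replies: Alpha→Std3; Beta→Std1; Gamma→Std5.
Orbyt's best replies: Std1→Beta; Std2→Beta; Std3→Gamma; Std4→Alpha; Std5→Alpha.
Only (Std1, Beta) has each player best-responding; Nash payoffs (9, 4).
Orbyt's commitment gain: 5 − 4 = 1.

1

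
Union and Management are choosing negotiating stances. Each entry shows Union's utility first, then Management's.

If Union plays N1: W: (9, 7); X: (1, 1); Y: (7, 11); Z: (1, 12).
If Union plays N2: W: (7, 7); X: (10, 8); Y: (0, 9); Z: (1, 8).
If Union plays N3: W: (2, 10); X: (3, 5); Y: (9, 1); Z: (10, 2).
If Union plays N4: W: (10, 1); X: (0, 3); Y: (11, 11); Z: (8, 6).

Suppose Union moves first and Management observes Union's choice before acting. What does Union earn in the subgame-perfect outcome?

Backward induction with Union moving first.
- N1 → Management plays Z (best of 7, 1, 11, 12); Union gets 1.
- N2 → Management plays Y (best of 7, 8, 9, 8); Union gets 0.
- N3 → Management plays W (best of 10, 5, 1, 2); Union gets 2.
- N4 → Management plays Y (best of 1, 3, 11, 6); Union gets 11.
Among 1, 0, 2, 11, the best is 11 at N4. Subgame-perfect outcome: (N4, Y) with payoffs (11, 11).

11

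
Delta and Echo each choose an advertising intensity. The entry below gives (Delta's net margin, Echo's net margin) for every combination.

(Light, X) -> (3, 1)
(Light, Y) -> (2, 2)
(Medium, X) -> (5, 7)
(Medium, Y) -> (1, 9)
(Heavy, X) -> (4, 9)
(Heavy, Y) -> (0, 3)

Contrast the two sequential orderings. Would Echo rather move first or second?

If Delta leads: Echo's best replies are Light→Y, Medium→Y, Heavy→X; Delta's induced payoffs 2, 1, 4; outcome (Heavy, X), payoffs (4, 9).
If Echo leads: Delta's best replies are X→Medium, Y→Light; Echo's induced payoffs 7, 2; outcome (Medium, X), payoffs (5, 7).
Echo gets 7 moving first and 9 moving second, so Echo prefers to move second.

second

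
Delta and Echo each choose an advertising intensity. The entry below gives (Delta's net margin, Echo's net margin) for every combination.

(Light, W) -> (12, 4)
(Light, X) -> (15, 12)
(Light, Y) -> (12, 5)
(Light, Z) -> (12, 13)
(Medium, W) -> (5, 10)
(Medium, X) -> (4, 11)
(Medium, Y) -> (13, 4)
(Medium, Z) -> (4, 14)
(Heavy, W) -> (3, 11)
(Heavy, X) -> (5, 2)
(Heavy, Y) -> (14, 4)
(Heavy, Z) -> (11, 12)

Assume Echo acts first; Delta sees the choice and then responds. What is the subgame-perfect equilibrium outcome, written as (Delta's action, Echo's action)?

Work backward from Delta's decision.
- W: BR = Light, leader payoff 4.
- X: BR = Light, leader payoff 12.
- Y: BR = Heavy, leader payoff 4.
- Z: BR = Light, leader payoff 13.
Maximizing over 4, 12, 4, 13, Echo chooses Z. Subgame-perfect outcome: (Light, Z) with payoffs (12, 13).

(Light, Z)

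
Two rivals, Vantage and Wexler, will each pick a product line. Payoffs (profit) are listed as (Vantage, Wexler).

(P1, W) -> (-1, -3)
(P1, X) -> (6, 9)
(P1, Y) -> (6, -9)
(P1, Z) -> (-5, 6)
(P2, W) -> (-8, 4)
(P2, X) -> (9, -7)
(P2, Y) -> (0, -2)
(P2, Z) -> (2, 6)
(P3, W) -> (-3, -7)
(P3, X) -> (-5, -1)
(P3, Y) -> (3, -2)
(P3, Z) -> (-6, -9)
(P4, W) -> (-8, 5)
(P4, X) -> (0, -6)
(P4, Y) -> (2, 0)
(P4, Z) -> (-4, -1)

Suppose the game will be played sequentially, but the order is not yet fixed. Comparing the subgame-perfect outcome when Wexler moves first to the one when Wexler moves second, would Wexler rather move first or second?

If Vantage leads: Wexler's best replies are P1→X, P2→Z, P3→X, P4→W; Vantage's induced payoffs 6, 2, -5, -8; outcome (P1, X), payoffs (6, 9).
If Wexler leads: Vantage's best replies are W→P1, X→P2, Y→P1, Z→P2; Wexler's induced payoffs -3, -7, -9, 6; outcome (P2, Z), payoffs (2, 6).
Wexler gets 6 moving first and 9 moving second, so Wexler prefers to move second.

second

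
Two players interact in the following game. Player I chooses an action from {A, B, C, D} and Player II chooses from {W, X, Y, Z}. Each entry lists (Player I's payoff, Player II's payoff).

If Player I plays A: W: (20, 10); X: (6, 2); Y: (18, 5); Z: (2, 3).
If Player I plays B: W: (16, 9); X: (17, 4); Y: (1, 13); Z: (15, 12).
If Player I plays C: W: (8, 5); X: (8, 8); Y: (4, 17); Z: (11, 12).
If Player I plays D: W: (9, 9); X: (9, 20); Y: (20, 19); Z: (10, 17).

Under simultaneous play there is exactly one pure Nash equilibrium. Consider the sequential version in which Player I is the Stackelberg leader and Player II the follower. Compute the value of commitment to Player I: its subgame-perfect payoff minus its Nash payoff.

Backward induction with Player I moving first.
- A: Player II compares 10, 2, 5, 3 and picks W; Player I would get 20.
- B: Player II compares 9, 4, 13, 12 and picks Y; Player I would get 1.
- C: Player II compares 5, 8, 17, 12 and picks Y; Player I would get 4.
- D: Player II compares 9, 20, 19, 17 and picks X; Player I would get 9.
Maximizing over 20, 1, 4, 9, Player I chooses A. Subgame-perfect outcome: (A, W) with payoffs (20, 10).
For the simultaneous game, intersect best replies.
Player I's best replies: W→A; X→B; Y→D; Z→B.
Player II's best replies: A→W; B→Y; C→Y; D→X.
Only (A, W) has each player best-responding; Nash payoffs (20, 10).
Player I's commitment gain: 20 − 20 = 0.

0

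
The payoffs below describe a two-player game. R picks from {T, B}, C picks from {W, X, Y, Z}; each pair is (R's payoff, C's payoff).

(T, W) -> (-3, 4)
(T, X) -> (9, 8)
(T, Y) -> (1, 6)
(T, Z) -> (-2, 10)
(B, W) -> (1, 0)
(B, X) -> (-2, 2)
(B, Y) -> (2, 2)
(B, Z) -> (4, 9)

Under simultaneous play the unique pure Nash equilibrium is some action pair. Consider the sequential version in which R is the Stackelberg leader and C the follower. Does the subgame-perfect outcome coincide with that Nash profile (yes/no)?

yes

Work backward from C's decision.
- T → C plays Z (best of 4, 8, 6, 10); R gets -2.
- B → C plays Z (best of 0, 2, 2, 9); R gets 4.
Maximizing over -2, 4, R chooses B. Subgame-perfect outcome: (B, Z) with payoffs (4, 9).
Now find the simultaneous Nash equilibrium.
R's best replies: W→B; X→T; Y→B; Z→B.
C's best replies: T→Z; B→Z.
The unique mutual best reply is (B, Z), giving (4, 9).
Sequential outcome (B, Z) coincides with the Nash profile (B, Z).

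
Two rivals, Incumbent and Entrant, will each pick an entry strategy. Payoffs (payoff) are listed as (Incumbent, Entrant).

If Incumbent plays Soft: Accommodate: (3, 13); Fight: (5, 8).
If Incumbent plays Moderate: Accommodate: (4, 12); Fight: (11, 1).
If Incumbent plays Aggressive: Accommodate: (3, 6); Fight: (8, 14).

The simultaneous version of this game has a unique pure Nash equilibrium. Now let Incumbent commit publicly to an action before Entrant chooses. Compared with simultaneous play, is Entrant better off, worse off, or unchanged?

better off

Work backward from Entrant's decision.
- Soft: Entrant compares 13, 8 and picks Accommodate; Incumbent would get 3.
- Moderate: Entrant compares 12, 1 and picks Accommodate; Incumbent would get 4.
- Aggressive: Entrant compares 6, 14 and picks Fight; Incumbent would get 8.
Maximizing over 3, 4, 8, Incumbent chooses Aggressive. Subgame-perfect outcome: (Aggressive, Fight) with payoffs (8, 14).
Under simultaneous play:
Incumbent's best replies: Accommodate→Moderate; Fight→Moderate.
Entrant's best replies: Soft→Accommodate; Moderate→Accommodate; Aggressive→Fight.
The unique mutual best reply is (Moderate, Accommodate), giving (4, 12).
Entrant earns 14 sequentially versus 12 at the Nash outcome: better off.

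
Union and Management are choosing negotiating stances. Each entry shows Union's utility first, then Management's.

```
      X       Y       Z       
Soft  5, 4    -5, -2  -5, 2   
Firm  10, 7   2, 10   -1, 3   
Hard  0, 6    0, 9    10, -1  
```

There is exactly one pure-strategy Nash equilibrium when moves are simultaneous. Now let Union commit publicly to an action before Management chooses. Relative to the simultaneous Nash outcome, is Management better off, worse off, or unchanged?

Backward induction with Union moving first.
- Soft: Management compares 4, -2, 2 and picks X; Union would get 5.
- Firm: Management compares 7, 10, 3 and picks Y; Union would get 2.
- Hard: Management compares 6, 9, -1 and picks Y; Union would get 0.
Maximizing over 5, 2, 0, Union chooses Soft. Subgame-perfect outcome: (Soft, X) with payoffs (5, 4).
Now find the simultaneous Nash equilibrium.
Union's best replies: X→Firm; Y→Firm; Z→Hard.
Management's best replies: Soft→X; Firm→Y; Hard→Y.
The unique mutual best reply is (Firm, Y), giving (2, 10).
Management earns 4 sequentially versus 10 at the Nash outcome: worse off.

worse off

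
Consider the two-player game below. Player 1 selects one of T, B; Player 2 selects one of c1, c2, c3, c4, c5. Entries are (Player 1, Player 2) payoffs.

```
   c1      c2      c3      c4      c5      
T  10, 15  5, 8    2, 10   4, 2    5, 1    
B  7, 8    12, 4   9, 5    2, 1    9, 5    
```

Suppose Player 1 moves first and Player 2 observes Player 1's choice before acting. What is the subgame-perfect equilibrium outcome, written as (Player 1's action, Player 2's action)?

(T, c1)

Player 2 best-responds to each possible Player 1 move:
- T: BR = c1, leader payoff 10.
- B: BR = c1, leader payoff 7.
Among 10, 7, the best is 10 at T. Subgame-perfect outcome: (T, c1) with payoffs (10, 15).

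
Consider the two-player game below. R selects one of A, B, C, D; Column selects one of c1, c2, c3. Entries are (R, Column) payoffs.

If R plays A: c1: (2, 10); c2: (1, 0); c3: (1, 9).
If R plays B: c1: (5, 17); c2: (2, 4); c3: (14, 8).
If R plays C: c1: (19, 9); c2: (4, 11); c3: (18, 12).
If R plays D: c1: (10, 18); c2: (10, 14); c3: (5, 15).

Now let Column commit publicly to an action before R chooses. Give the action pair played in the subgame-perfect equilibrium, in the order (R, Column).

R best-responds to each possible Column move:
- c1 → R plays C (best of 2, 5, 19, 10); Column gets 9.
- c2 → R plays D (best of 1, 2, 4, 10); Column gets 14.
- c3 → R plays C (best of 1, 14, 18, 5); Column gets 12.
Column's induced payoffs are 9, 14, 12, so Column commits to c2. Subgame-perfect outcome: (D, c2) with payoffs (10, 14).

(D, c2)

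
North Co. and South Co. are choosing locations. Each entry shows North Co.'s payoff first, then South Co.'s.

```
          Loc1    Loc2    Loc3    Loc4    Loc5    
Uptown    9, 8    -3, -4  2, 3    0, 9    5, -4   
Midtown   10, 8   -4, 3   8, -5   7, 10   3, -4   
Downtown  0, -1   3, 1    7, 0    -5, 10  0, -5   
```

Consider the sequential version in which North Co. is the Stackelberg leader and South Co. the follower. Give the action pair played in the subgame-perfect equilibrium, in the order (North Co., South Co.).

Work backward from South Co.'s decision.
- Uptown → South Co. plays Loc4 (best of 8, -4, 3, 9, -4); North Co. gets 0.
- Midtown → South Co. plays Loc4 (best of 8, 3, -5, 10, -4); North Co. gets 7.
- Downtown → South Co. plays Loc4 (best of -1, 1, 0, 10, -5); North Co. gets -5.
Among 0, 7, -5, the best is 7 at Midtown. Subgame-perfect outcome: (Midtown, Loc4) with payoffs (7, 10).

(Midtown, Loc4)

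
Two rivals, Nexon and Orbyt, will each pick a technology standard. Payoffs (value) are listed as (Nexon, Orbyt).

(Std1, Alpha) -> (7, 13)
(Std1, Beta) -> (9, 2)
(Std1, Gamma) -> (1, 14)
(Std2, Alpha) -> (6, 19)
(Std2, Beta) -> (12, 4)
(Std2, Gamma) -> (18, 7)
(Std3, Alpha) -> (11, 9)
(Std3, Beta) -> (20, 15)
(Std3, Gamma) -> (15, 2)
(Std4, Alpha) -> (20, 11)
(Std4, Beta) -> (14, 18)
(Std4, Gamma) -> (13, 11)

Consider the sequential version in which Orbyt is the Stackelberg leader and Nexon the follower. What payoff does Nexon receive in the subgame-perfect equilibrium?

Work backward from Nexon's decision.
- Alpha → Nexon plays Std4 (best of 7, 6, 11, 20); Orbyt gets 11.
- Beta → Nexon plays Std3 (best of 9, 12, 20, 14); Orbyt gets 15.
- Gamma → Nexon plays Std2 (best of 1, 18, 15, 13); Orbyt gets 7.
Orbyt's induced payoffs are 11, 15, 7, so Orbyt commits to Beta. Subgame-perfect outcome: (Std3, Beta) with payoffs (20, 15).

20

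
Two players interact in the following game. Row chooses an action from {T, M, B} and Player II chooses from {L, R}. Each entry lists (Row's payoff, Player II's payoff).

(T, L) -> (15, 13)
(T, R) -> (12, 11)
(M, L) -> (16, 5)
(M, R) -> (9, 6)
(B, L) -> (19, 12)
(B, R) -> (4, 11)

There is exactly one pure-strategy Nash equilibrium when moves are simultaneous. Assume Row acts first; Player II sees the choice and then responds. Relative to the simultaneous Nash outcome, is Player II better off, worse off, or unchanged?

unchanged

Player II best-responds to each possible Row move:
- T: Player II compares 13, 11 and picks L; Row would get 15.
- M: Player II compares 5, 6 and picks R; Row would get 9.
- B: Player II compares 12, 11 and picks L; Row would get 19.
Among 15, 9, 19, the best is 19 at B. Subgame-perfect outcome: (B, L) with payoffs (19, 12).
Now find the simultaneous Nash equilibrium.
Row's best replies: L→B; R→T.
Player II's best replies: T→L; M→R; B→L.
Only (B, L) has each player best-responding; Nash payoffs (19, 12).
Player II earns 12 sequentially versus 12 at the Nash outcome: unchanged.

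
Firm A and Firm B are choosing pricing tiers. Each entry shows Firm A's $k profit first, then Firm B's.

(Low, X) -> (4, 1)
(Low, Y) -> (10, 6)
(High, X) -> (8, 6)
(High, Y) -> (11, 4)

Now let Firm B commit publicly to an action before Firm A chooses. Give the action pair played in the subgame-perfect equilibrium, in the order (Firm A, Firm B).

Backward induction with Firm B moving first.
- X → Firm A plays High (best of 4, 8); Firm B gets 6.
- Y → Firm A plays High (best of 10, 11); Firm B gets 4.
Maximizing over 6, 4, Firm B chooses X. Subgame-perfect outcome: (High, X) with payoffs (8, 6).

(High, X)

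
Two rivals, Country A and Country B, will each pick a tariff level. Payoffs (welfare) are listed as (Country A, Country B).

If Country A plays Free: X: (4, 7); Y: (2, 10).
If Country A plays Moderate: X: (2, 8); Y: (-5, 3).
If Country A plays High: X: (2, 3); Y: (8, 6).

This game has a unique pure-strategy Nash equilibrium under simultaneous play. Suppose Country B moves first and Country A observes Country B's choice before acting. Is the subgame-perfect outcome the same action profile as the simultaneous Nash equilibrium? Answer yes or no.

no

Solve by backward induction (Country B leads).
- X → Country A plays Free (best of 4, 2, 2); Country B gets 7.
- Y → Country A plays High (best of 2, -5, 8); Country B gets 6.
Among 7, 6, the best is 7 at X. Subgame-perfect outcome: (Free, X) with payoffs (4, 7).
Now find the simultaneous Nash equilibrium.
Country A's best replies: X→Free; Y→High.
Country B's best replies: Free→Y; Moderate→X; High→Y.
Only (High, Y) has each player best-responding; Nash payoffs (8, 6).
Sequential outcome (Free, X) differs from the Nash profile (High, Y).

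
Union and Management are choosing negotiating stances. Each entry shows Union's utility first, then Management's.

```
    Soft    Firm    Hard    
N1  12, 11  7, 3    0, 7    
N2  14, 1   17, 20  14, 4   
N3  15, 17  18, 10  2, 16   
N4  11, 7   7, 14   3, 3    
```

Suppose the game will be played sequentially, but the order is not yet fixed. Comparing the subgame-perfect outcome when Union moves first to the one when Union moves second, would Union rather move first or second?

If Union leads: Management's best replies are N1→Soft, N2→Firm, N3→Soft, N4→Firm; Union's induced payoffs 12, 17, 15, 7; outcome (N2, Firm), payoffs (17, 20).
If Management leads: Union's best replies are Soft→N3, Firm→N3, Hard→N2; Management's induced payoffs 17, 10, 4; outcome (N3, Soft), payoffs (15, 17).
Union gets 17 moving first and 15 moving second, so Union prefers to move first.

first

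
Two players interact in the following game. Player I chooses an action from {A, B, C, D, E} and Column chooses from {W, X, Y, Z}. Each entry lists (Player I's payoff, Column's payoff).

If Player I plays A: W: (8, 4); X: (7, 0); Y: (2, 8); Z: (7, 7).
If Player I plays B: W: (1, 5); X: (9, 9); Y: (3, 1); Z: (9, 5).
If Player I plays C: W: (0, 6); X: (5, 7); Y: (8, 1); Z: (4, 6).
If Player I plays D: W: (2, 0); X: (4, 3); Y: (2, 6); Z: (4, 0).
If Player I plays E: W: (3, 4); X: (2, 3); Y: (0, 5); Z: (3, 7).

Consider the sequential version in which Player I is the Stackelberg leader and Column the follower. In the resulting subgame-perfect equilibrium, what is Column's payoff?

9

Backward induction with Player I moving first.
- A: BR = Y, leader payoff 2.
- B: BR = X, leader payoff 9.
- C: BR = X, leader payoff 5.
- D: BR = Y, leader payoff 2.
- E: BR = Z, leader payoff 3.
Among 2, 9, 5, 2, 3, the best is 9 at B. Subgame-perfect outcome: (B, X) with payoffs (9, 9).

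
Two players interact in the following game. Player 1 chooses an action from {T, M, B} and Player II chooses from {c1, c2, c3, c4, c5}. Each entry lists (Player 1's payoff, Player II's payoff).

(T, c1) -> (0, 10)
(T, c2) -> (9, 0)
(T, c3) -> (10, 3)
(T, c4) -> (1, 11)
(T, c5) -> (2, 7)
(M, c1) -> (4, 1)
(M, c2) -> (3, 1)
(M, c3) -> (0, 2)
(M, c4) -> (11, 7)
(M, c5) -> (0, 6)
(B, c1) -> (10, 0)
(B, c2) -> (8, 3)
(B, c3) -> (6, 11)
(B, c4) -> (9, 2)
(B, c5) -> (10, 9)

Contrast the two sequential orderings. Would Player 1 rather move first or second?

first

If Player 1 leads: Player II's best replies are T→c4, M→c4, B→c3; Player 1's induced payoffs 1, 11, 6; outcome (M, c4), payoffs (11, 7).
If Player II leads: Player 1's best replies are c1→B, c2→T, c3→T, c4→M, c5→B; Player II's induced payoffs 0, 0, 3, 7, 9; outcome (B, c5), payoffs (10, 9).
Player 1 gets 11 moving first and 10 moving second, so Player 1 prefers to move first.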